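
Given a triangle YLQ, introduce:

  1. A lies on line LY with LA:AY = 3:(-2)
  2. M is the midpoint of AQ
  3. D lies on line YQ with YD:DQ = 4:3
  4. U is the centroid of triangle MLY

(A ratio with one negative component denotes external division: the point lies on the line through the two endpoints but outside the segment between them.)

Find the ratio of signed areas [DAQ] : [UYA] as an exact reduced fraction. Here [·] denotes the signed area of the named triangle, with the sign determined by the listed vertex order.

[DAQ]:[UYA] = 18/7

Choose coordinates Y = (0, 0), L = (1, 0), Q = (0, 1).
1. A lies on line LY with LA:AY = 3:(-2) ⇒ A = (-2, 0)
2. M is the midpoint of AQ ⇒ M = (-1, 1/2)
3. D lies on line YQ with YD:DQ = 4:3 ⇒ D = (0, 4/7)
4. U is the centroid of triangle MLY ⇒ U = (0, 1/6)
2·[DAQ] = -6/7, 2·[UYA] = -1/3
[DAQ]:[UYA] = -6/7:-1/3 = 18/7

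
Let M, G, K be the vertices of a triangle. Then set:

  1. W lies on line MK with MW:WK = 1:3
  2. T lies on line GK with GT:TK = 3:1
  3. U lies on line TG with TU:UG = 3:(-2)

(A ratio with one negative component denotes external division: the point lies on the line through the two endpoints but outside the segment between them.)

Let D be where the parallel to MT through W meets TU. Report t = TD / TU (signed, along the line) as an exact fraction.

Set M = (0, 0), G = (1, 0), K = (0, 1); any affine frame gives the same invariant.
1. W lies on line MK with MW:WK = 1:3 ⇒ W = (0, 1/4)
2. T lies on line GK with GT:TK = 3:1 ⇒ T = (1/4, 3/4)
3. U lies on line TG with TU:UG = 3:(-2) ⇒ U = (5/2, -3/2)
through W parallel to MT: direction (1/4, 3/4); meets TU at D = (3/16, 13/16)
D = T + t·(U−T) with t = -1/36

t = -1/36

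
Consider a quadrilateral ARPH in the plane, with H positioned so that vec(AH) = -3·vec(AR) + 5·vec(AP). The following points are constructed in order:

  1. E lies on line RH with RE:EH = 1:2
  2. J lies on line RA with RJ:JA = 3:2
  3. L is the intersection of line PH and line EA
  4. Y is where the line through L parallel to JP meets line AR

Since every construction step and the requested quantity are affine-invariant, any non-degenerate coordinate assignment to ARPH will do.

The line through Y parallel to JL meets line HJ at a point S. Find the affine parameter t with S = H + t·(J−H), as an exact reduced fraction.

Set A = (0, 0), R = (1, 0), P = (0, 1), H = (-3, 5); any affine frame gives the same invariant.
1. E lies on line RH with RE:EH = 1:2 ⇒ E = (-1/3, 5/3)
2. J lies on line RA with RJ:JA = 3:2 ⇒ J = (2/5, 0)
3. L is the intersection of line PH and line EA ⇒ L = (-3/11, 15/11)
4. Y is where the line through L parallel to JP meets line AR ⇒ Y = (3/11, 0)
through Y parallel to JL: direction (-37/55, 15/11); meets HJ at S = (-7/110, 15/22)
S = H + t·(J−H) with t = 19/22

t = 19/22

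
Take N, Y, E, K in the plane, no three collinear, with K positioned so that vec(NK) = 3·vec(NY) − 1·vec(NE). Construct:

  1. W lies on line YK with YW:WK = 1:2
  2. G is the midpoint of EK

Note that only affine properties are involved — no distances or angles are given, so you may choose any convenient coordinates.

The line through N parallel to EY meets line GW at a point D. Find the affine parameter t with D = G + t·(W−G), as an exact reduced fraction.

Assign N = (0, 0), Y = (1, 0), E = (0, 1), K = (3, -1) — the answer is frame-independent, so this choice is without loss of generality.
1. W lies on line YK with YW:WK = 1:2 ⇒ W = (5/3, -1/3)
2. G is the midpoint of EK ⇒ G = (3/2, 0)
through N parallel to EY: direction (1, -1); meets GW at D = (3, -3)
D = G + t·(W−G) with t = 9

t = 9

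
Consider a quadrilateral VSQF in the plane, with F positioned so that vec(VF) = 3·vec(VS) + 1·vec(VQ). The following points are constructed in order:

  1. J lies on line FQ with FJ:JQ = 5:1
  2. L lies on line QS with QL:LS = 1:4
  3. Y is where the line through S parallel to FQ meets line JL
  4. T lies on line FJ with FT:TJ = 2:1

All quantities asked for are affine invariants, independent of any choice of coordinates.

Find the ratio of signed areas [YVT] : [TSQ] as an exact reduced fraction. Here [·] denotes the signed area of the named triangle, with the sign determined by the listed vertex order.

[YVT]:[TSQ] = -3/4

Assign V = (0, 0), S = (1, 0), Q = (0, 1), F = (3, 1) — the answer is frame-independent, so this choice is without loss of generality.
1. J lies on line FQ with FJ:JQ = 5:1 ⇒ J = (1/2, 1)
2. L lies on line QS with QL:LS = 1:4 ⇒ L = (1/5, 4/5)
3. Y is where the line through S parallel to FQ meets line JL ⇒ Y = (-1, 0)
4. T lies on line FJ with FT:TJ = 2:1 ⇒ T = (4/3, 1)
2·[YVT] = 1, 2·[TSQ] = -4/3
[YVT]:[TSQ] = 1:-4/3 = -3/4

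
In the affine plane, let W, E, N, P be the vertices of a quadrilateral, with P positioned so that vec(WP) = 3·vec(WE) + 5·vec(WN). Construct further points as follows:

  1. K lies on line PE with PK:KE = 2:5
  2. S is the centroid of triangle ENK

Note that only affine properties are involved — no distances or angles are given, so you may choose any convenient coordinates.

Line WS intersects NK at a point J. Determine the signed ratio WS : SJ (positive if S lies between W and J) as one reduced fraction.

Assign W = (0, 0), E = (1, 0), N = (0, 1), P = (3, 5) — the answer is frame-independent, so this choice is without loss of generality.
1. K lies on line PE with PK:KE = 2:5 ⇒ K = (17/7, 25/7)
2. S is the centroid of triangle ENK ⇒ S = (8/7, 32/21)
line WS meets NK at J = (51/14, 34/7)
S = W + t·(J−W) with t = 16/51, so WS:SJ = 16/51:35/51

WS:SJ = 16/35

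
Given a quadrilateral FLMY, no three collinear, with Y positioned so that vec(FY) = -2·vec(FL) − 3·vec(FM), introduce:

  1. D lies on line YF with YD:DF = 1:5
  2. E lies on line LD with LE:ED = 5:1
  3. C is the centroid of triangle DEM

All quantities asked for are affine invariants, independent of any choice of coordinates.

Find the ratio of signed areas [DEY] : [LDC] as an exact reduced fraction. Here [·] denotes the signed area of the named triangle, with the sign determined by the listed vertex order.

Assign F = (0, 0), L = (1, 0), M = (0, 1), Y = (-2, -3) — the answer is frame-independent, so this choice is without loss of generality.
1. D lies on line YF with YD:DF = 1:5 ⇒ D = (-5/3, -5/2)
2. E lies on line LD with LE:ED = 5:1 ⇒ E = (-11/9, -25/12)
3. C is the centroid of triangle DEM ⇒ C = (-26/27, -43/36)
2·[DEY] = -1/12, 2·[LDC] = -31/18
[DEY]:[LDC] = -1/12:-31/18 = 3/62

[DEY]:[LDC] = 3/62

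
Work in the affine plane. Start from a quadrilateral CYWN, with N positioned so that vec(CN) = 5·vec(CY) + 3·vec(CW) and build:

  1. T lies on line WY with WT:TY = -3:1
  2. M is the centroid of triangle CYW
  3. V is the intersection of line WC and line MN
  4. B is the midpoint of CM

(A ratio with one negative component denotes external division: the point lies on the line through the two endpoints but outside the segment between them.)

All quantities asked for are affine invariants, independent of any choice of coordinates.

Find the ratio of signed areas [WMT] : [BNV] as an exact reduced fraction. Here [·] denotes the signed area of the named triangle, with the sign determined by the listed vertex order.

[WMT]:[BNV] = 7/5

Work in coordinates with C = (0, 0), Y = (1, 0), W = (0, 1), N = (5, 3).
1. T lies on line WY with WT:TY = -3:1 ⇒ T = (3/2, -1/2)
2. M is the centroid of triangle CYW ⇒ M = (1/3, 1/3)
3. V is the intersection of line WC and line MN ⇒ V = (0, 1/7)
4. B is the midpoint of CM ⇒ B = (1/6, 1/6)
2·[WMT] = 1/2, 2·[BNV] = 5/14
[WMT]:[BNV] = 1/2:5/14 = 7/5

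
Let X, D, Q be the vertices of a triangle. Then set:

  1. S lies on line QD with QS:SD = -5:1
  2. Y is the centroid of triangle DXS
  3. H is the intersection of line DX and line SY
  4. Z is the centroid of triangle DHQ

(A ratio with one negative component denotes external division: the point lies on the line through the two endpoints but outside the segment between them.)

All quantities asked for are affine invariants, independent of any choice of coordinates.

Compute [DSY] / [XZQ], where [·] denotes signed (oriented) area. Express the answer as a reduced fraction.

Assign X = (0, 0), D = (1, 0), Q = (0, 1) — the answer is frame-independent, so this choice is without loss of generality.
1. S lies on line QD with QS:SD = -5:1 ⇒ S = (5/4, -1/4)
2. Y is the centroid of triangle DXS ⇒ Y = (3/4, -1/12)
3. H is the intersection of line DX and line SY ⇒ H = (1/2, 0)
4. Z is the centroid of triangle DHQ ⇒ Z = (1/2, 1/3)
2·[DSY] = -1/12, 2·[XZQ] = 1/2
[DSY]:[XZQ] = -1/12:1/2 = -1/6

[DSY]:[XZQ] = -1/6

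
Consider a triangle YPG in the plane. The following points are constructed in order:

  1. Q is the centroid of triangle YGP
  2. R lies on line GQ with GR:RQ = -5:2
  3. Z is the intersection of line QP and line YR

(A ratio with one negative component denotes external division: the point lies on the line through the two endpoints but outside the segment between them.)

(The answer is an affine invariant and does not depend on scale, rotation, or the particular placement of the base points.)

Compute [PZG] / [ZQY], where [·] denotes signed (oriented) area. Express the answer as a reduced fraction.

[PZG]:[ZQY] = 1/2

Choose coordinates Y = (0, 0), P = (1, 0), G = (0, 1).
1. Q is the centroid of triangle YGP ⇒ Q = (1/3, 1/3)
2. R lies on line GQ with GR:RQ = -5:2 ⇒ R = (5/9, -1/9)
3. Z is the intersection of line QP and line YR ⇒ Z = (5/3, -1/3)
2·[PZG] = 1/3, 2·[ZQY] = 2/3
[PZG]:[ZQY] = 1/3:2/3 = 1/2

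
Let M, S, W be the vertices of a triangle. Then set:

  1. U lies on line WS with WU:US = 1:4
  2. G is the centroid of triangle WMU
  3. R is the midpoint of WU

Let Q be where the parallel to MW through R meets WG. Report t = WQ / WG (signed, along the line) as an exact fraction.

t = 3/2

Assign M = (0, 0), S = (1, 0), W = (0, 1) — the answer is frame-independent, so this choice is without loss of generality.
1. U lies on line WS with WU:US = 1:4 ⇒ U = (1/5, 4/5)
2. G is the centroid of triangle WMU ⇒ G = (1/15, 3/5)
3. R is the midpoint of WU ⇒ R = (1/10, 9/10)
through R parallel to MW: direction (0, 1); meets WG at Q = (1/10, 2/5)
Q = W + t·(G−W) with t = 3/2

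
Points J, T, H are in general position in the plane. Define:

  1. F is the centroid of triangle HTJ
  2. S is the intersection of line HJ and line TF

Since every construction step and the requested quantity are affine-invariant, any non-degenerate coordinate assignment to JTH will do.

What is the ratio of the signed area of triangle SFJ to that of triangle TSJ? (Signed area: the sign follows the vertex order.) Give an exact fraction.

Set J = (0, 0), T = (1, 0), H = (0, 1); any affine frame gives the same invariant.
1. F is the centroid of triangle HTJ ⇒ F = (1/3, 1/3)
2. S is the intersection of line HJ and line TF ⇒ S = (0, 1/2)
2·[SFJ] = -1/6, 2·[TSJ] = 1/2
[SFJ]:[TSJ] = -1/6:1/2 = -1/3

[SFJ]:[TSJ] = -1/3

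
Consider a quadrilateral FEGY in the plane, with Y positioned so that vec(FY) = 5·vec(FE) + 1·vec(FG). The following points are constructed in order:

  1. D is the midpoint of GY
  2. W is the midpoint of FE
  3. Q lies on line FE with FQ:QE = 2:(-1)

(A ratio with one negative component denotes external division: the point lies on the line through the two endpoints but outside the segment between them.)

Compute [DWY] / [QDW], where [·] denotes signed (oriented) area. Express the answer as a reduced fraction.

Assign F = (0, 0), E = (1, 0), G = (0, 1), Y = (5, 1) — the answer is frame-independent, so this choice is without loss of generality.
1. D is the midpoint of GY ⇒ D = (5/2, 1)
2. W is the midpoint of FE ⇒ W = (1/2, 0)
3. Q lies on line FE with FQ:QE = 2:(-1) ⇒ Q = (2, 0)
2·[DWY] = 5/2, 2·[QDW] = 3/2
[DWY]:[QDW] = 5/2:3/2 = 5/3

[DWY]:[QDW] = 5/3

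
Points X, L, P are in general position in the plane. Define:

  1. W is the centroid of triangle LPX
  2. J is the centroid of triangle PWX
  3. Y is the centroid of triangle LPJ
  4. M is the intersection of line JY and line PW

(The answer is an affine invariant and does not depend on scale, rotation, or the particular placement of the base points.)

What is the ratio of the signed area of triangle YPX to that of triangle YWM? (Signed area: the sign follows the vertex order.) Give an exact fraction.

Assign X = (0, 0), L = (1, 0), P = (0, 1) — the answer is frame-independent, so this choice is without loss of generality.
1. W is the centroid of triangle LPX ⇒ W = (1/3, 1/3)
2. J is the centroid of triangle PWX ⇒ J = (1/9, 4/9)
3. Y is the centroid of triangle LPJ ⇒ Y = (10/27, 13/27)
4. M is the intersection of line JY and line PW ⇒ M = (4/15, 7/15)
2·[YPX] = 10/27, 2·[YWM] = -2/135
[YPX]:[YWM] = 10/27:-2/135 = -25

[YPX]:[YWM] = -25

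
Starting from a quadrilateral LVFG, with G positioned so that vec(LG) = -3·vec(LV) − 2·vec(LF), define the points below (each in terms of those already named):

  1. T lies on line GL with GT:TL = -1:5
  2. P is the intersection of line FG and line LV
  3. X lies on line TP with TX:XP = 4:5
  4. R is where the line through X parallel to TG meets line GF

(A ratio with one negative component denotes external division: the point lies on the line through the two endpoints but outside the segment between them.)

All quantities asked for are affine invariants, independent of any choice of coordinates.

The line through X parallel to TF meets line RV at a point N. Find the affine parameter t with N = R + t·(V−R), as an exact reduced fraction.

Set L = (0, 0), V = (1, 0), F = (0, 1), G = (-3, -2); any affine frame gives the same invariant.
1. T lies on line GL with GT:TL = -1:5 ⇒ T = (-15/4, -5/2)
2. P is the intersection of line FG and line LV ⇒ P = (-1, 0)
3. X lies on line TP with TX:XP = 4:5 ⇒ X = (-91/36, -25/18)
4. R is where the line through X parallel to TG meets line GF ⇒ R = (-19/9, -10/9)
through X parallel to TF: direction (15/4, 7/2); meets RV at N = (-2509/1089, -1285/1089)
N = R + t·(V−R) with t = -15/242

t = -15/242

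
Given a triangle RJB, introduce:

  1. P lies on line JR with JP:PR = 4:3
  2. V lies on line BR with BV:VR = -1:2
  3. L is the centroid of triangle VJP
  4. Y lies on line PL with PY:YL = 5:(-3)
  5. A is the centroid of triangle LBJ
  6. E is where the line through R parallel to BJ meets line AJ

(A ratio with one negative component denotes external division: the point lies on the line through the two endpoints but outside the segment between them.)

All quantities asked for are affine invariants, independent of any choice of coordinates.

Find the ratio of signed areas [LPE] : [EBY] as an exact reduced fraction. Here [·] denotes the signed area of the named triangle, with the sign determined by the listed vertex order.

Set R = (0, 0), J = (1, 0), B = (0, 1); any affine frame gives the same invariant.
1. P lies on line JR with JP:PR = 4:3 ⇒ P = (3/7, 0)
2. V lies on line BR with BV:VR = -1:2 ⇒ V = (0, 2)
3. L is the centroid of triangle VJP ⇒ L = (10/21, 2/3)
4. Y lies on line PL with PY:YL = 5:(-3) ⇒ Y = (23/42, 5/3)
5. A is the centroid of triangle LBJ ⇒ A = (31/63, 5/9)
6. E is where the line through R parallel to BJ meets line AJ ⇒ E = (35/3, -35/3)
2·[LPE] = 169/21, 2·[EBY] = -103/7
[LPE]:[EBY] = 169/21:-103/7 = -169/309

[LPE]:[EBY] = -169/309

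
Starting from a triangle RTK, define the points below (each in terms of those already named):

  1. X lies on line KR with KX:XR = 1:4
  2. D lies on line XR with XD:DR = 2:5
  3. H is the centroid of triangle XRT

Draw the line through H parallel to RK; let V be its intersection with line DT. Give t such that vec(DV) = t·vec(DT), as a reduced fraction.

t = 1/3

Work in coordinates with R = (0, 0), T = (1, 0), K = (0, 1).
1. X lies on line KR with KX:XR = 1:4 ⇒ X = (0, 4/5)
2. D lies on line XR with XD:DR = 2:5 ⇒ D = (0, 4/7)
3. H is the centroid of triangle XRT ⇒ H = (1/3, 4/15)
through H parallel to RK: direction (0, 1); meets DT at V = (1/3, 8/21)
V = D + t·(T−D) with t = 1/3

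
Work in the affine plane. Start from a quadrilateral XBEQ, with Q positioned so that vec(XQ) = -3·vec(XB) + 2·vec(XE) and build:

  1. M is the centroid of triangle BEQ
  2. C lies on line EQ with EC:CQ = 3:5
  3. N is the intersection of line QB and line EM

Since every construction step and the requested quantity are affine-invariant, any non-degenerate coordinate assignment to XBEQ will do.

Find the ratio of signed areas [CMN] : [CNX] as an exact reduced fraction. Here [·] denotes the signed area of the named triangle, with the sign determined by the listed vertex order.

Set X = (0, 0), B = (1, 0), E = (0, 1), Q = (-3, 2); any affine frame gives the same invariant.
1. M is the centroid of triangle BEQ ⇒ M = (-2/3, 1)
2. C lies on line EQ with EC:CQ = 3:5 ⇒ C = (-9/8, 11/8)
3. N is the intersection of line QB and line EM ⇒ N = (-1, 1)
2·[CMN] = -1/8, 2·[CNX] = 1/4
[CMN]:[CNX] = -1/8:1/4 = -1/2

[CMN]:[CNX] = -1/2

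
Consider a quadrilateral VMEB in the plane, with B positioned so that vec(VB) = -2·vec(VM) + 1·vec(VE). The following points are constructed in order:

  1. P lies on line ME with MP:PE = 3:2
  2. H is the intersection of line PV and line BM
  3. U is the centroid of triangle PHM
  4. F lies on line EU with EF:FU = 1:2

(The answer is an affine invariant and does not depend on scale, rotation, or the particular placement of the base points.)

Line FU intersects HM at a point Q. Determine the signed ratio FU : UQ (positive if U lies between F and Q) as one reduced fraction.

Set V = (0, 0), M = (1, 0), E = (0, 1), B = (-2, 1); any affine frame gives the same invariant.
1. P lies on line ME with MP:PE = 3:2 ⇒ P = (2/5, 3/5)
2. H is the intersection of line PV and line BM ⇒ H = (2/11, 3/11)
3. U is the centroid of triangle PHM ⇒ U = (29/55, 16/55)
4. F lies on line EU with EF:FU = 1:2 ⇒ F = (29/165, 42/55)
line FU meets HM at Q = (29/44, 5/44)
U = F + t·(Q−F) with t = 8/11, so FU:UQ = 8/11:3/11

FU:UQ = 8/3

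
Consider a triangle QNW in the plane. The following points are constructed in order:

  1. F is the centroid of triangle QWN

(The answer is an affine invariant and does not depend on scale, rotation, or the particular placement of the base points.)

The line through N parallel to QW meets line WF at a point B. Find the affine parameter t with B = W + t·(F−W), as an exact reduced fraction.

t = 3

Assign Q = (0, 0), N = (1, 0), W = (0, 1) — the answer is frame-independent, so this choice is without loss of generality.
1. F is the centroid of triangle QWN ⇒ F = (1/3, 1/3)
through N parallel to QW: direction (0, 1); meets WF at B = (1, -1)
B = W + t·(F−W) with t = 3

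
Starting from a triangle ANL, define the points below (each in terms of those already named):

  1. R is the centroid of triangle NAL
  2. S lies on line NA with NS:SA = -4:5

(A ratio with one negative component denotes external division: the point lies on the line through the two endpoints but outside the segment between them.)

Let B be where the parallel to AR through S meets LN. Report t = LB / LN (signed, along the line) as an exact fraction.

t = 3

Work in coordinates with A = (0, 0), N = (1, 0), L = (0, 1).
1. R is the centroid of triangle NAL ⇒ R = (1/3, 1/3)
2. S lies on line NA with NS:SA = -4:5 ⇒ S = (5, 0)
through S parallel to AR: direction (1/3, 1/3); meets LN at B = (3, -2)
B = L + t·(N−L) with t = 3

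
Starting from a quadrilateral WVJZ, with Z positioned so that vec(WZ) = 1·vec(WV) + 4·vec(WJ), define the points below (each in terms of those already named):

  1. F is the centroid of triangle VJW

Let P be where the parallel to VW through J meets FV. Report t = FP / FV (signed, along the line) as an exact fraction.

t = -2

Choose coordinates W = (0, 0), V = (1, 0), J = (0, 1), Z = (1, 4).
1. F is the centroid of triangle VJW ⇒ F = (1/3, 1/3)
through J parallel to VW: direction (-1, 0); meets FV at P = (-1, 1)
P = F + t·(V−F) with t = -2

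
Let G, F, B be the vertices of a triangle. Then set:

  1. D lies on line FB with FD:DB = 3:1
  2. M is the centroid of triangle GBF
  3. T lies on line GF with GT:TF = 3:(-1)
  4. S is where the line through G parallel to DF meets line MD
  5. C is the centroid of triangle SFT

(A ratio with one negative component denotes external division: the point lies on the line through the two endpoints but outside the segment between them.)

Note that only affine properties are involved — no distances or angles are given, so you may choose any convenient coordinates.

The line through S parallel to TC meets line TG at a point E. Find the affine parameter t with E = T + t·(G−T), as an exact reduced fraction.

Set G = (0, 0), F = (1, 0), B = (0, 1); any affine frame gives the same invariant.
1. D lies on line FB with FD:DB = 3:1 ⇒ D = (1/4, 3/4)
2. M is the centroid of triangle GBF ⇒ M = (1/3, 1/3)
3. T lies on line GF with GT:TF = 3:(-1) ⇒ T = (3/2, 0)
4. S is where the line through G parallel to DF meets line MD ⇒ S = (1/2, -1/2)
5. C is the centroid of triangle SFT ⇒ C = (1, -1/6)
through S parallel to TC: direction (-1/2, -1/6); meets TG at E = (2, 0)
E = T + t·(G−T) with t = -1/3

t = -1/3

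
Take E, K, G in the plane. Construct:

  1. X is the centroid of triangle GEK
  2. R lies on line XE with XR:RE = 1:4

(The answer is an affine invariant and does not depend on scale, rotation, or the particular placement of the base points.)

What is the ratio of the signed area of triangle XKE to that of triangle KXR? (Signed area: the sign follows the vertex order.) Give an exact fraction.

[XKE]:[KXR] = -5

Set E = (0, 0), K = (1, 0), G = (0, 1); any affine frame gives the same invariant.
1. X is the centroid of triangle GEK ⇒ X = (1/3, 1/3)
2. R lies on line XE with XR:RE = 1:4 ⇒ R = (4/15, 4/15)
2·[XKE] = -1/3, 2·[KXR] = 1/15
[XKE]:[KXR] = -1/3:1/15 = -5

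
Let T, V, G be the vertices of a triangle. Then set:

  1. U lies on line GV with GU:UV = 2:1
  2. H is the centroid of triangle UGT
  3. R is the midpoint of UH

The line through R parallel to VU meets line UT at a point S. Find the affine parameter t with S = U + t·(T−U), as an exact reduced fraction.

t = 1/6

Choose coordinates T = (0, 0), V = (1, 0), G = (0, 1).
1. U lies on line GV with GU:UV = 2:1 ⇒ U = (2/3, 1/3)
2. H is the centroid of triangle UGT ⇒ H = (2/9, 4/9)
3. R is the midpoint of UH ⇒ R = (4/9, 7/18)
through R parallel to VU: direction (-1/3, 1/3); meets UT at S = (5/9, 5/18)
S = U + t·(T−U) with t = 1/6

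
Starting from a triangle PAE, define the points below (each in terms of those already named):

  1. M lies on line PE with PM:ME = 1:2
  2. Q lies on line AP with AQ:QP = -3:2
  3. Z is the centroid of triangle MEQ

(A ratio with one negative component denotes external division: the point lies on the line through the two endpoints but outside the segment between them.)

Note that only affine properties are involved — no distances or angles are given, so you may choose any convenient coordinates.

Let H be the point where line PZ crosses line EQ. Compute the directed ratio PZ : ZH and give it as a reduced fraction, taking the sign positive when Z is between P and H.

Assign P = (0, 0), A = (1, 0), E = (0, 1) — the answer is frame-independent, so this choice is without loss of generality.
1. M lies on line PE with PM:ME = 1:2 ⇒ M = (0, 1/3)
2. Q lies on line AP with AQ:QP = -3:2 ⇒ Q = (-2, 0)
3. Z is the centroid of triangle MEQ ⇒ Z = (-2/3, 4/9)
line PZ meets EQ at H = (-6/7, 4/7)
Z = P + t·(H−P) with t = 7/9, so PZ:ZH = 7/9:2/9

PZ:ZH = 7/2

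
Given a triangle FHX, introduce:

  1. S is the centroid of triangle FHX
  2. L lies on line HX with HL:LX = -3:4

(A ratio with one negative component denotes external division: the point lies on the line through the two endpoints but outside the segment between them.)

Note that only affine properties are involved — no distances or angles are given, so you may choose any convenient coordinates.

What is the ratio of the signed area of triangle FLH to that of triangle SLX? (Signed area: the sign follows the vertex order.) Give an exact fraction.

Assign F = (0, 0), H = (1, 0), X = (0, 1) — the answer is frame-independent, so this choice is without loss of generality.
1. S is the centroid of triangle FHX ⇒ S = (1/3, 1/3)
2. L lies on line HX with HL:LX = -3:4 ⇒ L = (4, -3)
2·[FLH] = 3, 2·[SLX] = 4/3
[FLH]:[SLX] = 3:4/3 = 9/4

[FLH]:[SLX] = 9/4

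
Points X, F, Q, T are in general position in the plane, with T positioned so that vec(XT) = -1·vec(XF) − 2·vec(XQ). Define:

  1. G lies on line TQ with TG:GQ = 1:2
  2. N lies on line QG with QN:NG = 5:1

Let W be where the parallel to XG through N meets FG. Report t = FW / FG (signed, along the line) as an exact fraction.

Choose coordinates X = (0, 0), F = (1, 0), Q = (0, 1), T = (-1, -2).
1. G lies on line TQ with TG:GQ = 1:2 ⇒ G = (-2/3, -1)
2. N lies on line QG with QN:NG = 5:1 ⇒ N = (-5/9, -2/3)
through N parallel to XG: direction (-2/3, -1); meets FG at W = (-23/27, -10/9)
W = F + t·(G−F) with t = 10/9

t = 10/9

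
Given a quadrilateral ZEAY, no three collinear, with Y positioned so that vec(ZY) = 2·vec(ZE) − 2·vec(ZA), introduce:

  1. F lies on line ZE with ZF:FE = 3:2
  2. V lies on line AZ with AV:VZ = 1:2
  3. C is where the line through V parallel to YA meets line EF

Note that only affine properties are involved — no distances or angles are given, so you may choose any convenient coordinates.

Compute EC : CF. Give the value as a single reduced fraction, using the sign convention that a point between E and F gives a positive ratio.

Choose coordinates Z = (0, 0), E = (1, 0), A = (0, 1), Y = (2, -2).
1. F lies on line ZE with ZF:FE = 3:2 ⇒ F = (3/5, 0)
2. V lies on line AZ with AV:VZ = 1:2 ⇒ V = (0, 2/3)
3. C is where the line through V parallel to YA meets line EF ⇒ C = (4/9, 0)
C = E + t·(F−E) with t = 25/18, so EC:CF = t:(1−t) = 25/18:-7/18

EC:CF = -25/7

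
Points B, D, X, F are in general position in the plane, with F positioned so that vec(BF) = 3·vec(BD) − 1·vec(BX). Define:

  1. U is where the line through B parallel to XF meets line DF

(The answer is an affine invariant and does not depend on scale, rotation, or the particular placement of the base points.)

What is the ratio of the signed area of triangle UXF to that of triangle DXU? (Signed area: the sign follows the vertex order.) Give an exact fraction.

[UXF]:[DXU] = -3/2

Work in coordinates with B = (0, 0), D = (1, 0), X = (0, 1), F = (3, -1).
1. U is where the line through B parallel to XF meets line DF ⇒ U = (-3, 2)
2·[UXF] = -3, 2·[DXU] = 2
[UXF]:[DXU] = -3:2 = -3/2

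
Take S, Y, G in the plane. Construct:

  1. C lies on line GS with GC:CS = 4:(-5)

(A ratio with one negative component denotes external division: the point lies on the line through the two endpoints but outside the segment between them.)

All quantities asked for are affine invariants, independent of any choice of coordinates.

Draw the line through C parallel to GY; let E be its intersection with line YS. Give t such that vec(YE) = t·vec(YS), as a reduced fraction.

t = -4

Set S = (0, 0), Y = (1, 0), G = (0, 1); any affine frame gives the same invariant.
1. C lies on line GS with GC:CS = 4:(-5) ⇒ C = (0, 5)
through C parallel to GY: direction (1, -1); meets YS at E = (5, 0)
E = Y + t·(S−Y) with t = -4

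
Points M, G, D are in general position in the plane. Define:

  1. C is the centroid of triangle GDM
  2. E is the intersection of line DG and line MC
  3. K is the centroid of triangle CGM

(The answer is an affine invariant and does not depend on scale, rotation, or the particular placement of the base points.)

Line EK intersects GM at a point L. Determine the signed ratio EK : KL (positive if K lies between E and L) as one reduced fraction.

EK:KL = 7/2

Assign M = (0, 0), G = (1, 0), D = (0, 1) — the answer is frame-independent, so this choice is without loss of generality.
1. C is the centroid of triangle GDM ⇒ C = (1/3, 1/3)
2. E is the intersection of line DG and line MC ⇒ E = (1/2, 1/2)
3. K is the centroid of triangle CGM ⇒ K = (4/9, 1/9)
line EK meets GM at L = (3/7, 0)
K = E + t·(L−E) with t = 7/9, so EK:KL = 7/9:2/9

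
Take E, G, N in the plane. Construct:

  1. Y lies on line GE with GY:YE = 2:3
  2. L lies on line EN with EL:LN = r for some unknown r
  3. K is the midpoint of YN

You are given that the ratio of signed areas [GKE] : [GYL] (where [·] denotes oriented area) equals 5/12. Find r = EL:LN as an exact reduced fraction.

Assign E = (0, 0), G = (1, 0), N = (0, 1) — the answer is frame-independent, so this choice is without loss of generality.
1. Y lies on line GE with GY:YE = 2:3 ⇒ Y = (3/5, 0)
2. With EL:LN = r, write λ = r/(r+1) so L = E + λ·(N−E); L is affine-linear in λ
3. K is the midpoint of YN ⇒ K = (3/10, 1/2)
Every point depending on L is an affine combination of L and λ-independent points, so each such coordinate is linear in λ; the λ² term in each signed area is a multiple of (N−E)×(N−E) = 0, so 2·[GKE] and 2·[GYL] are each linear in λ. Evaluating at λ=0 and λ=1:
  2·[GKE] = 1/2,   2·[GYL] = -2/5·λ
So [GKE]:[GYL] = (1/2) / (-2/5·λ). Setting this equal to 5/12:
  1/2 = 5/12·(-2/5·λ)  ⇒  λ = -3
Then r = λ/(1−λ) = (-3)/(4) = -3/4. Check: with r = -3/4, L = (0, -3) and [GKE]:[GYL] = 5/12 as required.

r = -3/4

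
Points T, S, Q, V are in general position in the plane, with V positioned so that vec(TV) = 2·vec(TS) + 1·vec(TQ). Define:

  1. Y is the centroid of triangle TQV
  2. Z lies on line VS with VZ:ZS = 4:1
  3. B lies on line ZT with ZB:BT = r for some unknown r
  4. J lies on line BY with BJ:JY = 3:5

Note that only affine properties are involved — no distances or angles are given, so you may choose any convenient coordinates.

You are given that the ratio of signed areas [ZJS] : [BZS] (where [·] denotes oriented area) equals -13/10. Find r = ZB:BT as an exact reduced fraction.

r = 5/4

Work in coordinates with T = (0, 0), S = (1, 0), Q = (0, 1), V = (2, 1).
1. Y is the centroid of triangle TQV ⇒ Y = (2/3, 2/3)
2. Z lies on line VS with VZ:ZS = 4:1 ⇒ Z = (6/5, 1/5)
3. With ZB:BT = r, write λ = r/(r+1) so B = Z + λ·(T−Z); B is affine-linear in λ
4. J lies on line BY with BJ:JY = 3:5 ⇒ J is an affine combination of earlier points and hence also affine-linear in λ
Every point depending on B is an affine combination of B and λ-independent points, so each such coordinate is linear in λ; the λ² term in each signed area is a multiple of (T−Z)×(T−Z) = 0, so 2·[ZJS] and 2·[BZS] are each linear in λ. Evaluating at λ=0 and λ=1:
  2·[ZJS] = 1/8·λ + 3/40,   2·[BZS] = -1/5·λ
So [ZJS]:[BZS] = (1/8·λ + 3/40) / (-1/5·λ). Setting this equal to -13/10:
  1/8·λ + 3/40 = -13/10·(-1/5·λ)  ⇒  λ = 5/9
Then r = λ/(1−λ) = (5/9)/(4/9) = 5/4. Check: with r = 5/4, B = (8/15, 4/45) and [ZJS]:[BZS] = -13/10 as required.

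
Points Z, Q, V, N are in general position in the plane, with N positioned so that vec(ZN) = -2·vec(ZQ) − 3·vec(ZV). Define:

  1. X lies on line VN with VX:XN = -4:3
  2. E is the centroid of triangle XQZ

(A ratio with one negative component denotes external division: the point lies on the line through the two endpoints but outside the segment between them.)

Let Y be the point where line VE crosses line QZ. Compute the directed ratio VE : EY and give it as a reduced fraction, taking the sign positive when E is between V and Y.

Choose coordinates Z = (0, 0), Q = (1, 0), V = (0, 1), N = (-2, -3).
1. X lies on line VN with VX:XN = -4:3 ⇒ X = (-8, -15)
2. E is the centroid of triangle XQZ ⇒ E = (-7/3, -5)
line VE meets QZ at Y = (-7/18, 0)
E = V + t·(Y−V) with t = 6, so VE:EY = 6:-5

VE:EY = -6/5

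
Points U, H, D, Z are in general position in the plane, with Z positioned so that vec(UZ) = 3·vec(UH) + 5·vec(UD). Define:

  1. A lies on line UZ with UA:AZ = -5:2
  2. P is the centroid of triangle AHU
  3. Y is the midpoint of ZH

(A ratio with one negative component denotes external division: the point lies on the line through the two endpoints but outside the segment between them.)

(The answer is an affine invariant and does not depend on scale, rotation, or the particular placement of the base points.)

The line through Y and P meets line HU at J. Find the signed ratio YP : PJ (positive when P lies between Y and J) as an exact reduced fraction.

Work in coordinates with U = (0, 0), H = (1, 0), D = (0, 1), Z = (3, 5).
1. A lies on line UZ with UA:AZ = -5:2 ⇒ A = (5, 25/3)
2. P is the centroid of triangle AHU ⇒ P = (2, 25/9)
3. Y is the midpoint of ZH ⇒ Y = (2, 5/2)
line YP meets HU at J = (2, 0)
P = Y + t·(J−Y) with t = -1/9, so YP:PJ = -1/9:10/9

YP:PJ = -1/10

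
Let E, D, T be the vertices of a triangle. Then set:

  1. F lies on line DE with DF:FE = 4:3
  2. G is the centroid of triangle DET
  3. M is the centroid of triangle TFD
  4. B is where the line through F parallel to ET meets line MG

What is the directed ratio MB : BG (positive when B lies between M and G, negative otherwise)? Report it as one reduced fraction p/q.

MB:BG = 1/2

Set E = (0, 0), D = (1, 0), T = (0, 1); any affine frame gives the same invariant.
1. F lies on line DE with DF:FE = 4:3 ⇒ F = (3/7, 0)
2. G is the centroid of triangle DET ⇒ G = (1/3, 1/3)
3. M is the centroid of triangle TFD ⇒ M = (10/21, 1/3)
4. B is where the line through F parallel to ET meets line MG ⇒ B = (3/7, 1/3)
B = M + t·(G−M) with t = 1/3, so MB:BG = t:(1−t) = 1/3:2/3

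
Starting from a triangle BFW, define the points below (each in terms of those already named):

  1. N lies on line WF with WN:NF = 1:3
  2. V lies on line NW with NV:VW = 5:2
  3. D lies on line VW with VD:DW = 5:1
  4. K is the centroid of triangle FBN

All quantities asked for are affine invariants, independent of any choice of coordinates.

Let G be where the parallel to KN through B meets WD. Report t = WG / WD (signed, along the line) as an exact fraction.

t = -42

Assign B = (0, 0), F = (1, 0), W = (0, 1) — the answer is frame-independent, so this choice is without loss of generality.
1. N lies on line WF with WN:NF = 1:3 ⇒ N = (1/4, 3/4)
2. V lies on line NW with NV:VW = 5:2 ⇒ V = (1/14, 13/14)
3. D lies on line VW with VD:DW = 5:1 ⇒ D = (1/84, 83/84)
4. K is the centroid of triangle FBN ⇒ K = (5/12, 1/4)
through B parallel to KN: direction (-1/6, 1/2); meets WD at G = (-1/2, 3/2)
G = W + t·(D−W) with t = -42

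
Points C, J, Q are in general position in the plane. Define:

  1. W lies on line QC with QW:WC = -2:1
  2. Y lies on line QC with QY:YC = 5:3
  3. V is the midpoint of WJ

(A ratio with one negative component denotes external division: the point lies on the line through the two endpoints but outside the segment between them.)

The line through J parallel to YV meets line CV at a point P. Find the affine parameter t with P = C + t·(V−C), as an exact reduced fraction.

t = 14/3

Assign C = (0, 0), J = (1, 0), Q = (0, 1) — the answer is frame-independent, so this choice is without loss of generality.
1. W lies on line QC with QW:WC = -2:1 ⇒ W = (0, -1)
2. Y lies on line QC with QY:YC = 5:3 ⇒ Y = (0, 3/8)
3. V is the midpoint of WJ ⇒ V = (1/2, -1/2)
through J parallel to YV: direction (1/2, -7/8); meets CV at P = (7/3, -7/3)
P = C + t·(V−C) with t = 14/3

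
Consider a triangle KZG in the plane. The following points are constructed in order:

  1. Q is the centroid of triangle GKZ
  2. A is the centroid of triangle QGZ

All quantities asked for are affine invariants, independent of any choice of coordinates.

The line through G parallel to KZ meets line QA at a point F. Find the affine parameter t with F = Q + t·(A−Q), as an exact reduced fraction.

Assign K = (0, 0), Z = (1, 0), G = (0, 1) — the answer is frame-independent, so this choice is without loss of generality.
1. Q is the centroid of triangle GKZ ⇒ Q = (1/3, 1/3)
2. A is the centroid of triangle QGZ ⇒ A = (4/9, 4/9)
through G parallel to KZ: direction (1, 0); meets QA at F = (1, 1)
F = Q + t·(A−Q) with t = 6

t = 6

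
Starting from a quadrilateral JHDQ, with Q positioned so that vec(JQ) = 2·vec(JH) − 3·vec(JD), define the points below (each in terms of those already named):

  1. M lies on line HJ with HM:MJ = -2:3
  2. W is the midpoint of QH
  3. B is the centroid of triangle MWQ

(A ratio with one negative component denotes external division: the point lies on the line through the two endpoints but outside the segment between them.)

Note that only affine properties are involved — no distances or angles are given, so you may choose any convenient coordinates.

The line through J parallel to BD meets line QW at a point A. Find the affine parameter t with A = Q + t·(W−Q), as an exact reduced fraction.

t = 3/4

Set J = (0, 0), H = (1, 0), D = (0, 1), Q = (2, -3); any affine frame gives the same invariant.
1. M lies on line HJ with HM:MJ = -2:3 ⇒ M = (3, 0)
2. W is the midpoint of QH ⇒ W = (3/2, -3/2)
3. B is the centroid of triangle MWQ ⇒ B = (13/6, -3/2)
through J parallel to BD: direction (-13/6, 5/2); meets QW at A = (13/8, -15/8)
A = Q + t·(W−Q) with t = 3/4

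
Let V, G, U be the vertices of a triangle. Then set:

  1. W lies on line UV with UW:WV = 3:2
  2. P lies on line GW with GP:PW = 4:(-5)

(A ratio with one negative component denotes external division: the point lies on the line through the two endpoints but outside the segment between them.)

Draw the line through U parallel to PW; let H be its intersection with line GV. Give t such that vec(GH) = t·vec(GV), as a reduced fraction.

Work in coordinates with V = (0, 0), G = (1, 0), U = (0, 1).
1. W lies on line UV with UW:WV = 3:2 ⇒ W = (0, 2/5)
2. P lies on line GW with GP:PW = 4:(-5) ⇒ P = (5, -8/5)
through U parallel to PW: direction (-5, 2); meets GV at H = (5/2, 0)
H = G + t·(V−G) with t = -3/2

t = -3/2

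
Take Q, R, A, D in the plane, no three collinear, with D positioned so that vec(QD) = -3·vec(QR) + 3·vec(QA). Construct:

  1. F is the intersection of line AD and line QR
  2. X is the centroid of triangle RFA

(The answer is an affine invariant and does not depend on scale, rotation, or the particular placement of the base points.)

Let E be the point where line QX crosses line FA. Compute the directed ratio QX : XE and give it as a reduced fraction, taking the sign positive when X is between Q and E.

QX:XE = 8

Choose coordinates Q = (0, 0), R = (1, 0), A = (0, 1), D = (-3, 3).
1. F is the intersection of line AD and line QR ⇒ F = (3/2, 0)
2. X is the centroid of triangle RFA ⇒ X = (5/6, 1/3)
line QX meets FA at E = (15/16, 3/8)
X = Q + t·(E−Q) with t = 8/9, so QX:XE = 8/9:1/9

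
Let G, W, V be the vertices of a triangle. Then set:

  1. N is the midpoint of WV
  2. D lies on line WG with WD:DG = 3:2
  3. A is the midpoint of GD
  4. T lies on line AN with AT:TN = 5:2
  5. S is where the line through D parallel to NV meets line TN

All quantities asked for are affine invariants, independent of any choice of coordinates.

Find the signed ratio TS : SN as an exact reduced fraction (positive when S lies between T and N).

Set G = (0, 0), W = (1, 0), V = (0, 1); any affine frame gives the same invariant.
1. N is the midpoint of WV ⇒ N = (1/2, 1/2)
2. D lies on line WG with WD:DG = 3:2 ⇒ D = (2/5, 0)
3. A is the midpoint of GD ⇒ A = (1/5, 0)
4. T lies on line AN with AT:TN = 5:2 ⇒ T = (29/70, 5/14)
5. S is where the line through D parallel to NV meets line TN ⇒ S = (11/40, 1/8)
S = T + t·(N−T) with t = -13/8, so TS:SN = t:(1−t) = -13/8:21/8

TS:SN = -13/21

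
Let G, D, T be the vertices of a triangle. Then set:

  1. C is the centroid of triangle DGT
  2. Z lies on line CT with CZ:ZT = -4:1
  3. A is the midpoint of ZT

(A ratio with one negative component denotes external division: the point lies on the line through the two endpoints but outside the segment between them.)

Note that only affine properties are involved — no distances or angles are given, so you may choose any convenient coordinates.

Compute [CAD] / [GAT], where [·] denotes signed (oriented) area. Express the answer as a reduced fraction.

[CAD]:[GAT] = 7

Set G = (0, 0), D = (1, 0), T = (0, 1); any affine frame gives the same invariant.
1. C is the centroid of triangle DGT ⇒ C = (1/3, 1/3)
2. Z lies on line CT with CZ:ZT = -4:1 ⇒ Z = (-1/9, 11/9)
3. A is the midpoint of ZT ⇒ A = (-1/18, 10/9)
2·[CAD] = -7/18, 2·[GAT] = -1/18
[CAD]:[GAT] = -7/18:-1/18 = 7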